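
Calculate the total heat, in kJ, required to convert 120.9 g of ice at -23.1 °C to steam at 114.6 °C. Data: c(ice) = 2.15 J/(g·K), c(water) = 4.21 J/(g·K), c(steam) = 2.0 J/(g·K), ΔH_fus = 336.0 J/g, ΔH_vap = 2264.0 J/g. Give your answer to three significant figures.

q = 375 kJ

q1 (heat ice -23.1→0.0 °C): 120.9 × 2.15 × 23.1 = 6004 J
q2 (melt at 0 °C): 120.9 × 336.0 = 40622 J
q3 (heat water 0.0→100.0 °C): 120.9 × 4.21 × 100.0 = 50899 J
q4 (vaporize at 100 °C): 120.9 × 2264.0 = 273718 J
q5 (heat steam 100.0→114.6 °C): 120.9 × 2.0 × 14.6 = 3530 J
Total: 6004 + 40622 + 50899 + 273718 + 3530 = 374773 J = 375 kJ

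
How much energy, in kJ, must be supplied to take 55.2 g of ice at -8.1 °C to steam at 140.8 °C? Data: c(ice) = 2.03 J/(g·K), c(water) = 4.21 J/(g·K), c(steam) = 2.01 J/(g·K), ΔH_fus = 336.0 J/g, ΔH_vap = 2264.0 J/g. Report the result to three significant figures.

q = 172 kJ

q1 (heat ice -8.1→0.0 °C): 55.2 × 2.03 × 8.1 = 908 J
q2 (melt at 0 °C): 55.2 × 336.0 = 18547 J
q3 (heat water 0.0→100.0 °C): 55.2 × 4.21 × 100.0 = 23239 J
q4 (vaporize at 100 °C): 55.2 × 2264.0 = 124973 J
q5 (heat steam 100.0→140.8 °C): 55.2 × 2.01 × 40.8 = 4527 J
Total: 908 + 18547 + 23239 + 124973 + 4527 = 172194 J = 172 kJ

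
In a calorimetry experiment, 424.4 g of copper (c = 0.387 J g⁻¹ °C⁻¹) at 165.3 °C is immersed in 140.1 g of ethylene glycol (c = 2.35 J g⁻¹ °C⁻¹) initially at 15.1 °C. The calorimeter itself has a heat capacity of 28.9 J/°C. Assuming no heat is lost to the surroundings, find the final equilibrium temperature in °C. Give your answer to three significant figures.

T_f = 62.3 °C

Heat lost by copper = heat gained by ethylene glycol + calorimeter.
(424.4)(0.387)(165.3 − T) = [(140.1)(2.35) + 28.9](T − 15.1)
164.2428 (165.3 − T) = 358.135 (T − 15.1)
27149 − 164.2428 T = 358.135 T − 5407.8
32556.8 = 522.3778 T
T = 62.32 °C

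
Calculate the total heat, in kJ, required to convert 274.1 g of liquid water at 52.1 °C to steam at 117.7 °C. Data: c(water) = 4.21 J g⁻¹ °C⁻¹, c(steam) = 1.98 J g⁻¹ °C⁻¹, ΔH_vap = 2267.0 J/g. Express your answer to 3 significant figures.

q = 686 kJ

q1 (heat water 52.1→100.0 °C): 274.1 × 4.21 × 47.9 = 55275 J
q2 (vaporize at 100 °C): 274.1 × 2267.0 = 621385 J
q3 (heat steam 100.0→117.7 °C): 274.1 × 1.98 × 17.7 = 9606 J
Total: 55275 + 621385 + 9606 = 686266 J = 686 kJ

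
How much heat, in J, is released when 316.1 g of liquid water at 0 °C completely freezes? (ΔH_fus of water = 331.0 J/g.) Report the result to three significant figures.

q = 105000 J

q = m × ΔH_fus = 316.1 × 331.0 = 104600 J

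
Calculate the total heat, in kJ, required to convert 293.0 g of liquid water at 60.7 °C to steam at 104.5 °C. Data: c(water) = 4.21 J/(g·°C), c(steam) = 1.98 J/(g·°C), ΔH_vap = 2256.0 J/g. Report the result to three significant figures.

q = 712 kJ

q1 (heat water 60.7→100.0 °C): 293.0 × 4.21 × 39.3 = 48478 J
q2 (vaporize at 100 °C): 293.0 × 2256.0 = 661008 J
q3 (heat steam 100.0→104.5 °C): 293.0 × 1.98 × 4.5 = 2611 J
Total: 48478 + 661008 + 2611 = 712097 J = 712 kJ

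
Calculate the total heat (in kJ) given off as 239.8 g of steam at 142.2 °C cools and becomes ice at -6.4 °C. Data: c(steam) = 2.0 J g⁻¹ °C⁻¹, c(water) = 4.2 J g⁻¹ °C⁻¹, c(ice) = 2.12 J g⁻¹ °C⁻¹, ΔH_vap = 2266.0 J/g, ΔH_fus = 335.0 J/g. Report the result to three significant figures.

q1 (cool steam 142.2→100 °C): 239.8 × 2.0 × 42.2 = 20239 J
q2 (condense at 100 °C): 239.8 × 2266.0 = 543387 J
q3 (cool water 100→0 °C): 239.8 × 4.2 × 100.0 = 100716 J
q4 (freeze at 0 °C): 239.8 × 335.0 = 80333 J
q5 (cool ice 0→-6.4 °C): 239.8 × 2.12 × 6.4 = 3254 J
Total: 20239 + 543387 + 100716 + 80333 + 3254 = 747929 J = 748 kJ

q = 748 kJ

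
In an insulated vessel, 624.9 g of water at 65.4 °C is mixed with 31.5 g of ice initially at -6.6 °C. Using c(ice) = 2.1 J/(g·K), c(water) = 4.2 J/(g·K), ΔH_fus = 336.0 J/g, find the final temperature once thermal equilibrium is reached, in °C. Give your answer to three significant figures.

Heat to bring ice to 0 °C and melt it: q₁ = 31.5×2.1×6.6 + 31.5×336.0 = 11021 J
Heat the water can supply cooling to 0 °C: 624.9×4.2×65.4 = 171648 J > q₁, so all ice melts.
Energy balance: 624.9×4.2×(65.4 − T) = 11021 + 31.5×4.2×(T − 0)
2624.58(65.4 − T) = 11021 + 132.3 T
171648 − 11021 = 2756.88 T
T = 160627 / 2756.88 = 58.26 °C

T_f = 58.3 °C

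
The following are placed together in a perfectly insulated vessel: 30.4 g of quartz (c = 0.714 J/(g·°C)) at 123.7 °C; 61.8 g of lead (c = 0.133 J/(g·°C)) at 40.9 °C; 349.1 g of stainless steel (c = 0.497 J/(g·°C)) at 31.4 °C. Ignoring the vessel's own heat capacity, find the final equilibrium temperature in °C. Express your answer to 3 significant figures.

T_f = 41.6 °C

Σ mᵢcᵢ(T − Tᵢ) = 0  ⇒  T = Σ mᵢcᵢTᵢ / Σ mᵢcᵢ
Σ mᵢcᵢ = 30.4×0.714 + 61.8×0.133 + 349.1×0.497 = 203.4277
Σ mᵢcᵢTᵢ = 21.7056×123.7 + 8.2194×40.9 + 173.5027×31.4 = 8469.1
T = 8469.1 / 203.4277 = 41.63 °C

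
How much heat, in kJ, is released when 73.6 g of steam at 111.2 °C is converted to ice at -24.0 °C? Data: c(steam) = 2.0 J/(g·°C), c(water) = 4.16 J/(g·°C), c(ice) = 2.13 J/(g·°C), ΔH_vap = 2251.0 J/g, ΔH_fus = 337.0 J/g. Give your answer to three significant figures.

q1 (cool steam 111.2→100 °C): 73.6 × 2.0 × 11.2 = 1649 J
q2 (condense at 100 °C): 73.6 × 2251.0 = 165674 J
q3 (cool water 100→0 °C): 73.6 × 4.16 × 100.0 = 30618 J
q4 (freeze at 0 °C): 73.6 × 337.0 = 24803 J
q5 (cool ice 0→-24.0 °C): 73.6 × 2.13 × 24.0 = 3762 J
Total: 1649 + 165674 + 30618 + 24803 + 3762 = 226506 J = 227 kJ

q = 227 kJ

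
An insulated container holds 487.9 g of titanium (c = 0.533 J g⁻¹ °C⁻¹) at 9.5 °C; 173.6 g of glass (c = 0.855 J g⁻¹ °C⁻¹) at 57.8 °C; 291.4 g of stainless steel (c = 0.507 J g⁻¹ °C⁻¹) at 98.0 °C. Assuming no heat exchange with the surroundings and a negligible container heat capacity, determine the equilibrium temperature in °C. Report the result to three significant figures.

T_f = 45.9 °C

Σ mᵢcᵢ(T − Tᵢ) = 0  ⇒  T = Σ mᵢcᵢTᵢ / Σ mᵢcᵢ
Σ mᵢcᵢ = 487.9×0.533 + 173.6×0.855 + 291.4×0.507 = 556.2185
Σ mᵢcᵢTᵢ = 260.0507×9.5 + 148.428×57.8 + 147.7398×98.0 = 25528
T = 25528 / 556.2185 = 45.90 °C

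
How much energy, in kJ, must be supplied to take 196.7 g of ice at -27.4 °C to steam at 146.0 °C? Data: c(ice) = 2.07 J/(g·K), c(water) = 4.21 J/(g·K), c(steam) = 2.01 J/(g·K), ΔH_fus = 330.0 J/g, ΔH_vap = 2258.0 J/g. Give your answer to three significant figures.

q = 621 kJ

q1 (heat ice -27.4→0.0 °C): 196.7 × 2.07 × 27.4 = 11156 J
q2 (melt at 0 °C): 196.7 × 330.0 = 64911 J
q3 (heat water 0.0→100.0 °C): 196.7 × 4.21 × 100.0 = 82811 J
q4 (vaporize at 100 °C): 196.7 × 2258.0 = 444149 J
q5 (heat steam 100.0→146.0 °C): 196.7 × 2.01 × 46.0 = 18187 J
Total: 11156 + 64911 + 82811 + 444149 + 18187 = 621214 J = 621 kJ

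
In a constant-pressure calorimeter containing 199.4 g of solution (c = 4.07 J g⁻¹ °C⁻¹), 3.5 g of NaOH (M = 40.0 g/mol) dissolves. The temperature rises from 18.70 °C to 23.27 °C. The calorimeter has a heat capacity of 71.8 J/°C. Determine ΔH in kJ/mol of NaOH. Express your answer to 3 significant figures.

|ΔT| = |23.27 − 18.70| = 4.57 °C
|q_surr| = (199.4 × 4.07 + 71.8) × 4.57 = 883.358 × 4.57 = 4037 J
n(NaOH) = 3.5 / 40.0 = 0.08750 mol
Temperature rose, so q_rxn = −|q_surr| = -4.037 kJ
ΔH = q_rxn / n = -46.14 kJ/mol

ΔH = -46.1 kJ/mol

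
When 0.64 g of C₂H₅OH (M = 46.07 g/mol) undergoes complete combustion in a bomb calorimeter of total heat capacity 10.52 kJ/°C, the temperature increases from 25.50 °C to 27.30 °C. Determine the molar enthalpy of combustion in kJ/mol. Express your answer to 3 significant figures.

ΔT = 27.30 − 25.50 = 1.80 °C
q_cal = C_cal × ΔT = 10.52 × 1.80 = 18.936 kJ
n = 0.64 / 46.07 = 0.01389 mol
q_rxn = −q_cal = -18.936 kJ
ΔH = -18.936 / 0.01389 = -1363 kJ/mol

ΔH = -1360 kJ/mol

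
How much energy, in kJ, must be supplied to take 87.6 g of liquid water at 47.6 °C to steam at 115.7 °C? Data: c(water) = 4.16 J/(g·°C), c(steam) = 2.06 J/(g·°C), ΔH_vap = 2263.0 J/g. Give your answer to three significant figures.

q = 220 kJ

q1 (heat water 47.6→100.0 °C): 87.6 × 4.16 × 52.4 = 19095 J
q2 (vaporize at 100 °C): 87.6 × 2263.0 = 198239 J
q3 (heat steam 100.0→115.7 °C): 87.6 × 2.06 × 15.7 = 2833 J
Total: 19095 + 198239 + 2833 = 220167 J = 220 kJ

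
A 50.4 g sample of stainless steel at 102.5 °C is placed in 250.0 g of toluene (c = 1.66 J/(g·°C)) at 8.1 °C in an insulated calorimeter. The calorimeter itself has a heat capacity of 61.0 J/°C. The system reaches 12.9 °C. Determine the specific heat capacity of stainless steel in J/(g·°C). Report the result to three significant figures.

q_gained = (250.0 × 1.66 + 61.0) × (12.9 − 8.1) = 2285 J
q_lost = 50.4 × c × (102.5 − 12.9) = 4515.84 c
Set equal: c = 2285 / 4515.84 = 0.506 J/(g·°C)

c = 0.506 J/(g·°C)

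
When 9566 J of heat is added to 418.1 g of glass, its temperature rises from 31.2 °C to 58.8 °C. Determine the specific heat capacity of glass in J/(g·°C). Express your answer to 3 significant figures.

c = 0.829 J/(g·°C)

c = q / (m ΔT) = 9566 / (418.1 × 27.6)
c = 9566 / 11539.56 = 0.829 J/(g·°C)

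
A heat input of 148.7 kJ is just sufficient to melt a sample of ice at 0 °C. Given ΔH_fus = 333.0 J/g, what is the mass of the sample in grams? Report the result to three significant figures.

m = 447 g

m = q / ΔH_fus = 148700 J / 333.0 J/g = 447 g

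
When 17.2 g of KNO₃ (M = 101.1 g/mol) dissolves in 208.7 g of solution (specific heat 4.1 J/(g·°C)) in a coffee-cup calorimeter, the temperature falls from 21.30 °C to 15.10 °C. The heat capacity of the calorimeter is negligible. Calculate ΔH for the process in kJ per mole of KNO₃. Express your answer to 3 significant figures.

|ΔT| = |15.10 − 21.30| = 6.20 °C
|q_surr| = (208.7 × 4.1) × 6.20 = 855.67 × 6.20 = 5305 J
n(KNO₃) = 17.2 / 101.1 = 0.1701 mol
Temperature fell, so q_rxn = +|q_surr| = 5.305 kJ
ΔH = q_rxn / n = 31.19 kJ/mol

ΔH = 31.2 kJ/mol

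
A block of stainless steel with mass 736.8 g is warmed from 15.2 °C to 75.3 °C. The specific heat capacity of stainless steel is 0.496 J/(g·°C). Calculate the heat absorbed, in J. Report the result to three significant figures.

q = 22000 J

q = m c ΔT = 736.8 × 0.496 × (75.3 − 15.2)
q = 736.8 × 0.496 × 60.1 = 21960 J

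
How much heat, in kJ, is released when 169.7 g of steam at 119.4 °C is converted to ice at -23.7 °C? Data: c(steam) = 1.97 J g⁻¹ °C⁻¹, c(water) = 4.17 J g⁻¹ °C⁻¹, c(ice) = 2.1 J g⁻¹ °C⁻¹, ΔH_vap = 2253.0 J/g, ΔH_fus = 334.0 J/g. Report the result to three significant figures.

q = 525 kJ

q1 (cool steam 119.4→100 °C): 169.7 × 1.97 × 19.4 = 6486 J
q2 (condense at 100 °C): 169.7 × 2253.0 = 382334 J
q3 (cool water 100→0 °C): 169.7 × 4.17 × 100.0 = 70765 J
q4 (freeze at 0 °C): 169.7 × 334.0 = 56680 J
q5 (cool ice 0→-23.7 °C): 169.7 × 2.1 × 23.7 = 8446 J
Total: 6486 + 382334 + 70765 + 56680 + 8446 = 524711 J = 525 kJ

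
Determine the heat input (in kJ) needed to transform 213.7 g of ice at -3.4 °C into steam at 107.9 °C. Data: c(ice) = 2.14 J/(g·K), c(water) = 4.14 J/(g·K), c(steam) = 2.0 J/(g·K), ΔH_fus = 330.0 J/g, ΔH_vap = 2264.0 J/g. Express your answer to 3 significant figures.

q1 (heat ice -3.4→0.0 °C): 213.7 × 2.14 × 3.4 = 1555 J
q2 (melt at 0 °C): 213.7 × 330.0 = 70521 J
q3 (heat water 0.0→100.0 °C): 213.7 × 4.14 × 100.0 = 88472 J
q4 (vaporize at 100 °C): 213.7 × 2264.0 = 483817 J
q5 (heat steam 100.0→107.9 °C): 213.7 × 2.0 × 7.9 = 3376 J
Total: 1555 + 70521 + 88472 + 483817 + 3376 = 647741 J = 648 kJ

q = 648 kJ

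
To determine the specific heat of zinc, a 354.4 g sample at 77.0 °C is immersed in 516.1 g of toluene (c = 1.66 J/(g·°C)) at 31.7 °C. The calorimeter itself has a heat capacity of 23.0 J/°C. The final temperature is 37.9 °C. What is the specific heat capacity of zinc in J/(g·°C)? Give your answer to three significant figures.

c = 0.394 J/(g·°C)

q_gained = (516.1 × 1.66 + 23.0) × (37.9 − 31.7) = 5454 J
q_lost = 354.4 × c × (77.0 − 37.9) = 13857.04 c
Set equal: c = 5454 / 13857.04 = 0.394 J/(g·°C)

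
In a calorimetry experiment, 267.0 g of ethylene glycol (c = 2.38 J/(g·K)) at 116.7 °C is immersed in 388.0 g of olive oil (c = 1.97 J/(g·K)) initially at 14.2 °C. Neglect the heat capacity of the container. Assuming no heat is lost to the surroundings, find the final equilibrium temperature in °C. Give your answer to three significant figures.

Heat lost by ethylene glycol = heat gained by olive oil.
(267.0)(2.38)(116.7 − T) = (388.0)(1.97)(T − 14.2)
635.46 (116.7 − T) = 764.36 (T − 14.2)
74158 − 635.46 T = 764.36 T − 10854
85012 = 1399.82 T
T = 60.73 °C

T_f = 60.7 °C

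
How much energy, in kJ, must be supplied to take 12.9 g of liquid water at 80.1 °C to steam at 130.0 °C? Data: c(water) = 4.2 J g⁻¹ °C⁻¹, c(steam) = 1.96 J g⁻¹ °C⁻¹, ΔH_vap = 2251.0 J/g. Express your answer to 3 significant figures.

q1 (heat water 80.1→100.0 °C): 12.9 × 4.2 × 19.9 = 1078 J
q2 (vaporize at 100 °C): 12.9 × 2251.0 = 29038 J
q3 (heat steam 100.0→130.0 °C): 12.9 × 1.96 × 30.0 = 759 J
Total: 1078 + 29038 + 759 = 30875 J = 30.9 kJ

q = 30.9 kJ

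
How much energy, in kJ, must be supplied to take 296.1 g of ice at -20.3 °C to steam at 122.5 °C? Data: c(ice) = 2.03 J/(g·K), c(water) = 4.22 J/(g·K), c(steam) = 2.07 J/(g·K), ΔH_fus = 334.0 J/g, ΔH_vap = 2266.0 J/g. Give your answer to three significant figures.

q = 921 kJ

q1 (heat ice -20.3→0.0 °C): 296.1 × 2.03 × 20.3 = 12202 J
q2 (melt at 0 °C): 296.1 × 334.0 = 98897 J
q3 (heat water 0.0→100.0 °C): 296.1 × 4.22 × 100.0 = 124954 J
q4 (vaporize at 100 °C): 296.1 × 2266.0 = 670963 J
q5 (heat steam 100.0→122.5 °C): 296.1 × 2.07 × 22.5 = 13791 J
Total: 12202 + 98897 + 124954 + 670963 + 13791 = 920807 J = 921 kJ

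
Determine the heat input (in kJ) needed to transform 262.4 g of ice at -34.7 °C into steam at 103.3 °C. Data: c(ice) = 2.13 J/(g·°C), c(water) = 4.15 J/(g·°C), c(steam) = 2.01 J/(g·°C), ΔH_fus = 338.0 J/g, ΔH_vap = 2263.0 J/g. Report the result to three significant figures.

q = 813 kJ

q1 (heat ice -34.7→0.0 °C): 262.4 × 2.13 × 34.7 = 19394 J
q2 (melt at 0 °C): 262.4 × 338.0 = 88691 J
q3 (heat water 0.0→100.0 °C): 262.4 × 4.15 × 100.0 = 108896 J
q4 (vaporize at 100 °C): 262.4 × 2263.0 = 593811 J
q5 (heat steam 100.0→103.3 °C): 262.4 × 2.01 × 3.3 = 1740 J
Total: 19394 + 88691 + 108896 + 593811 + 1740 = 812532 J = 813 kJ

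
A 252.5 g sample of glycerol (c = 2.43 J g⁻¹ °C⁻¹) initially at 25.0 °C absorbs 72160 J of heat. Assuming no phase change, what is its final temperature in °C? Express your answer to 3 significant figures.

ΔT = q / (m c) = 72160 / (252.5 × 2.43) = 117.6 °C
T_f = 25.0 + 117.6 = 142.6 °C

T_f = 143 °C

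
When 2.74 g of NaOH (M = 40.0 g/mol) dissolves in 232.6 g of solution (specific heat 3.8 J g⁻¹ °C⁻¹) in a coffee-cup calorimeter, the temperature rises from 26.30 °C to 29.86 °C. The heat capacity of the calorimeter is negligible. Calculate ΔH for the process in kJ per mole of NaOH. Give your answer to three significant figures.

|ΔT| = |29.86 − 26.30| = 3.56 °C
|q_surr| = (232.6 × 3.8) × 3.56 = 883.88 × 3.56 = 3147 J
n(NaOH) = 2.74 / 40.0 = 0.06850 mol
Temperature rose, so q_rxn = −|q_surr| = -3.147 kJ
ΔH = q_rxn / n = -45.94 kJ/mol

ΔH = -45.9 kJ/mol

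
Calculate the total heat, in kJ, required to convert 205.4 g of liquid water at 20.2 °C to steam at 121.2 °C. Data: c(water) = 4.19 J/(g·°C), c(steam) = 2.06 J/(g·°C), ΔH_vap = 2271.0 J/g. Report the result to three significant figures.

q = 544 kJ

q1 (heat water 20.2→100.0 °C): 205.4 × 4.19 × 79.8 = 68678 J
q2 (vaporize at 100 °C): 205.4 × 2271.0 = 466463 J
q3 (heat steam 100.0→121.2 °C): 205.4 × 2.06 × 21.2 = 8970 J
Total: 68678 + 466463 + 8970 = 544111 J = 544 kJ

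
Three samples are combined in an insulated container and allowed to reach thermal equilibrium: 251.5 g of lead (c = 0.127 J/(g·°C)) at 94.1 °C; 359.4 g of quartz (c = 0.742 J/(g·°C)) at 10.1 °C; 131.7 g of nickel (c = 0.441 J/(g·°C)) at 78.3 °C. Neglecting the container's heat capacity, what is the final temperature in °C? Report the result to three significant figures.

T_f = 28.7 °C

Σ mᵢcᵢ(T − Tᵢ) = 0  ⇒  T = Σ mᵢcᵢTᵢ / Σ mᵢcᵢ
Σ mᵢcᵢ = 251.5×0.127 + 359.4×0.742 + 131.7×0.441 = 356.6950
Σ mᵢcᵢTᵢ = 31.9405×94.1 + 266.6748×10.1 + 58.0797×78.3 = 10247
T = 10247 / 356.6950 = 28.73 °C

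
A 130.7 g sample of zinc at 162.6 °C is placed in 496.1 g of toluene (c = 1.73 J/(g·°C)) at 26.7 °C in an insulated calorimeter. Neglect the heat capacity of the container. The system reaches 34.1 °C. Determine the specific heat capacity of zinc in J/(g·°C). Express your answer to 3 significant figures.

q_gained = (496.1 × 1.73) × (34.1 − 26.7) = 6351 J
q_lost = 130.7 × c × (162.6 − 34.1) = 16794.95 c
Set equal: c = 6351 / 16794.95 = 0.378 J/(g·°C)

c = 0.378 J/(g·°C)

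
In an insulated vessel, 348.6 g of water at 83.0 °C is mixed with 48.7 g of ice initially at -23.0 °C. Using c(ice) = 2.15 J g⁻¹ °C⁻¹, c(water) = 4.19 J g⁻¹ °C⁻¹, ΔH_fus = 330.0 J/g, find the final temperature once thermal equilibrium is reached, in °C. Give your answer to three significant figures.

T_f = 61.7 °C

Heat to bring ice to 0 °C and melt it: q₁ = 48.7×2.15×23.0 + 48.7×330.0 = 18479 J
Heat the water can supply cooling to 0 °C: 348.6×4.19×83.0 = 121233 J > q₁, so all ice melts.
Energy balance: 348.6×4.19×(83.0 − T) = 18479 + 48.7×4.19×(T − 0)
1460.634(83.0 − T) = 18479 + 204.053 T
121233 − 18479 = 1664.687 T
T = 102754 / 1664.687 = 61.73 °C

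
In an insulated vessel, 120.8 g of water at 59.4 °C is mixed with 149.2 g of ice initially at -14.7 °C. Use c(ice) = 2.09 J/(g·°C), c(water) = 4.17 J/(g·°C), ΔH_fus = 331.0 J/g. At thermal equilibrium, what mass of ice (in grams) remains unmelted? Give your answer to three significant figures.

m_ice remaining = 72.7 g

Heat to warm all ice to 0 °C: 149.2×2.09×14.7 = 4583.9 J
Heat released by water cooling to 0 °C: 120.8×4.17×59.4 = 29922 J
29922 J < 4583.9 + 149.2×331.0 = 53969.1 J, so not all ice melts; final T = 0 °C.
Heat left for melting: 29922 − 4583.9 = 25338.1 J
Mass melted = 25338.1 / 331.0 = 76.55 g
Ice remaining = 149.2 − 76.55 = 72.65 g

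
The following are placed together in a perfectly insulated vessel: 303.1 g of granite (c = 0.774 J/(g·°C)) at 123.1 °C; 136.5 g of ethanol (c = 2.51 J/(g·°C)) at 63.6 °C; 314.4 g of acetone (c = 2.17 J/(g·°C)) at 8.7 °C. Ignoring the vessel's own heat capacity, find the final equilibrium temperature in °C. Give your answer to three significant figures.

Σ mᵢcᵢ(T − Tᵢ) = 0  ⇒  T = Σ mᵢcᵢTᵢ / Σ mᵢcᵢ
Σ mᵢcᵢ = 303.1×0.774 + 136.5×2.51 + 314.4×2.17 = 1259.4624
Σ mᵢcᵢTᵢ = 234.5994×123.1 + 342.615×63.6 + 682.248×8.7 = 56605
T = 56605 / 1259.4624 = 44.94 °C

T_f = 44.9 °C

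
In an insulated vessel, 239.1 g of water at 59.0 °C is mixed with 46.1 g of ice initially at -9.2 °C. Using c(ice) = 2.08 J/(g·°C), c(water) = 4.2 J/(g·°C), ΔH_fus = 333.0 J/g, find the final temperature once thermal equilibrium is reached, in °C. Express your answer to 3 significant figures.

Heat to bring ice to 0 °C and melt it: q₁ = 46.1×2.08×9.2 + 46.1×333.0 = 16233 J
Heat the water can supply cooling to 0 °C: 239.1×4.2×59.0 = 59249.0 J > q₁, so all ice melts.
Energy balance: 239.1×4.2×(59.0 − T) = 16233 + 46.1×4.2×(T − 0)
1004.22(59.0 − T) = 16233 + 193.62 T
59249.0 − 16233 = 1197.84 T
T = 43016.0 / 1197.84 = 35.91 °C

T_f = 35.9 °C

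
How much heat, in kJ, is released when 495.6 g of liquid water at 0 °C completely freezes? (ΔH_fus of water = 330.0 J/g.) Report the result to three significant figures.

q = 164 kJ

q = m × ΔH_fus = 495.6 × 330.0 = 163500 J = 164 kJ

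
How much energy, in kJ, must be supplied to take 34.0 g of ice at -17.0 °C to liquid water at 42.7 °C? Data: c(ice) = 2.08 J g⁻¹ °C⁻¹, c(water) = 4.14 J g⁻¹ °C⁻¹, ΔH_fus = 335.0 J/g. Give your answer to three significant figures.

q = 18.6 kJ

q1 (heat ice -17.0→0.0 °C): 34.0 × 2.08 × 17.0 = 1202 J
q2 (melt at 0 °C): 34.0 × 335.0 = 11390 J
q3 (heat water 0.0→42.7 °C): 34.0 × 4.14 × 42.7 = 6010 J
Total: 1202 + 11390 + 6010 = 18602 J = 18.6 kJ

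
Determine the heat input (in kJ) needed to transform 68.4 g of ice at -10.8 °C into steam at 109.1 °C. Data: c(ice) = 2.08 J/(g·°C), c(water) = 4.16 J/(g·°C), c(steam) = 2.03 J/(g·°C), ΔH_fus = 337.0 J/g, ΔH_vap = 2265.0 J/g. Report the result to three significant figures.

q1 (heat ice -10.8→0.0 °C): 68.4 × 2.08 × 10.8 = 1537 J
q2 (melt at 0 °C): 68.4 × 337.0 = 23051 J
q3 (heat water 0.0→100.0 °C): 68.4 × 4.16 × 100.0 = 28454 J
q4 (vaporize at 100 °C): 68.4 × 2265.0 = 154926 J
q5 (heat steam 100.0→109.1 °C): 68.4 × 2.03 × 9.1 = 1264 J
Total: 1537 + 23051 + 28454 + 154926 + 1264 = 209232 J = 209 kJ

q = 209 kJ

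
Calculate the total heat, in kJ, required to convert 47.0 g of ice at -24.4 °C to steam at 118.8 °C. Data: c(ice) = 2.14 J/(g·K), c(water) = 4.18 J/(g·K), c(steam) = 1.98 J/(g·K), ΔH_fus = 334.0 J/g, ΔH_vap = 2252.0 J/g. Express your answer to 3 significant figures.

q1 (heat ice -24.4→0.0 °C): 47.0 × 2.14 × 24.4 = 2454 J
q2 (melt at 0 °C): 47.0 × 334.0 = 15698 J
q3 (heat water 0.0→100.0 °C): 47.0 × 4.18 × 100.0 = 19646 J
q4 (vaporize at 100 °C): 47.0 × 2252.0 = 105844 J
q5 (heat steam 100.0→118.8 °C): 47.0 × 1.98 × 18.8 = 1750 J
Total: 2454 + 15698 + 19646 + 105844 + 1750 = 145392 J = 145 kJ

q = 145 kJ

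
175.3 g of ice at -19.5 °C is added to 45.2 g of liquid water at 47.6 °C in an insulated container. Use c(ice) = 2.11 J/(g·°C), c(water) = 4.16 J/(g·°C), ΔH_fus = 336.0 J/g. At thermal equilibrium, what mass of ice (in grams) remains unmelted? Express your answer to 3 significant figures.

m_ice remaining = 170 g

Heat to warm all ice to 0 °C: 175.3×2.11×19.5 = 7212.7 J
Heat released by water cooling to 0 °C: 45.2×4.16×47.6 = 8950.3 J
8950.3 J < 7212.7 + 175.3×336.0 = 66113.5 J, so not all ice melts; final T = 0 °C.
Heat left for melting: 8950.3 − 7212.7 = 1737.6 J
Mass melted = 1737.6 / 336.0 = 5.171 g
Ice remaining = 175.3 − 5.171 = 170.129 g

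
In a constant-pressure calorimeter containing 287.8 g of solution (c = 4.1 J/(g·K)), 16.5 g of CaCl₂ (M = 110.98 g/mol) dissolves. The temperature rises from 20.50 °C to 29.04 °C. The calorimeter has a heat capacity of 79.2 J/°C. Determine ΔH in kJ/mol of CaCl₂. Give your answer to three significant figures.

|ΔT| = |29.04 − 20.50| = 8.54 °C
|q_surr| = (287.8 × 4.1 + 79.2) × 8.54 = 1259.18 × 8.54 = 10750 J
n(CaCl₂) = 16.5 / 110.98 = 0.1487 mol
Temperature rose, so q_rxn = −|q_surr| = -10.75 kJ
ΔH = q_rxn / n = -72.29 kJ/mol

ΔH = -72.3 kJ/mol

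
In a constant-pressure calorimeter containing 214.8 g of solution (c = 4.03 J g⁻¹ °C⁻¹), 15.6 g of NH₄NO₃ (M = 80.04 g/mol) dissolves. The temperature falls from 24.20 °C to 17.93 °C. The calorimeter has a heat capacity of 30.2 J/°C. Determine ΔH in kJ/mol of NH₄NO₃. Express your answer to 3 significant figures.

ΔH = 28.8 kJ/mol

|ΔT| = |17.93 − 24.20| = 6.27 °C
|q_surr| = (214.8 × 4.03 + 30.2) × 6.27 = 895.844 × 6.27 = 5617 J
n(NH₄NO₃) = 15.6 / 80.04 = 0.1949 mol
Temperature fell, so q_rxn = +|q_surr| = 5.617 kJ
ΔH = q_rxn / n = 28.82 kJ/mol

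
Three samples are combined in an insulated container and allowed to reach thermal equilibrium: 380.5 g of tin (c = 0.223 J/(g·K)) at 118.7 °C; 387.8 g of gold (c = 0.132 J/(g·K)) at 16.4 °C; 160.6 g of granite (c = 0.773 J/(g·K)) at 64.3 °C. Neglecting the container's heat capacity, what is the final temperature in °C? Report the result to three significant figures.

T_f = 72.6 °C

Σ mᵢcᵢ(T − Tᵢ) = 0  ⇒  T = Σ mᵢcᵢTᵢ / Σ mᵢcᵢ
Σ mᵢcᵢ = 380.5×0.223 + 387.8×0.132 + 160.6×0.773 = 260.1849
Σ mᵢcᵢTᵢ = 84.8515×118.7 + 51.1896×16.4 + 124.1438×64.3 = 18894
T = 18894 / 260.1849 = 72.62 °C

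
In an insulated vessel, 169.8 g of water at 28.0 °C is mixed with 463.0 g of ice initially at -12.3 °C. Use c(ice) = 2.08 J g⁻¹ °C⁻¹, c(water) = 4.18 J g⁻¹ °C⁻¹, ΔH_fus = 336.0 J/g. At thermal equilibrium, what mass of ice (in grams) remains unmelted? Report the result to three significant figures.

Heat to warm all ice to 0 °C: 463.0×2.08×12.3 = 11845 J
Heat released by water cooling to 0 °C: 169.8×4.18×28.0 = 19873 J
19873 J < 11845 + 463.0×336.0 = 167413 J, so not all ice melts; final T = 0 °C.
Heat left for melting: 19873 − 11845 = 8028 J
Mass melted = 8028 / 336.0 = 23.89 g
Ice remaining = 463.0 − 23.89 = 439.11 g

m_ice remaining = 439 g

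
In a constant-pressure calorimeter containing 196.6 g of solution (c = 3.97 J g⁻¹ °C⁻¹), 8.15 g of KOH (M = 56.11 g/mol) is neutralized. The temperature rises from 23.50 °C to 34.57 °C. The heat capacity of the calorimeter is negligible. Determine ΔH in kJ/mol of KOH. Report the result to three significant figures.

ΔH = -59.5 kJ/mol

|ΔT| = |34.57 − 23.50| = 11.07 °C
|q_surr| = (196.6 × 3.97) × 11.07 = 780.502 × 11.07 = 8640 J
n(KOH) = 8.15 / 56.11 = 0.1453 mol
Temperature rose, so q_rxn = −|q_surr| = -8.640 kJ
ΔH = q_rxn / n = -59.46 kJ/mol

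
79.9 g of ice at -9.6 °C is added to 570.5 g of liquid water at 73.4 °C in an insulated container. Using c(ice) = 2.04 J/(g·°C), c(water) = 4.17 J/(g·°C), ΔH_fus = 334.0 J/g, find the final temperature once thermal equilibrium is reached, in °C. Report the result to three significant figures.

T_f = 54.0 °C

Heat to bring ice to 0 °C and melt it: q₁ = 79.9×2.04×9.6 + 79.9×334.0 = 28251 J
Heat the water can supply cooling to 0 °C: 570.5×4.17×73.4 = 174617 J > q₁, so all ice melts.
Energy balance: 570.5×4.17×(73.4 − T) = 28251 + 79.9×4.17×(T − 0)
2378.985(73.4 − T) = 28251 + 333.183 T
174617 − 28251 = 2712.168 T
T = 146366 / 2712.168 = 53.97 °C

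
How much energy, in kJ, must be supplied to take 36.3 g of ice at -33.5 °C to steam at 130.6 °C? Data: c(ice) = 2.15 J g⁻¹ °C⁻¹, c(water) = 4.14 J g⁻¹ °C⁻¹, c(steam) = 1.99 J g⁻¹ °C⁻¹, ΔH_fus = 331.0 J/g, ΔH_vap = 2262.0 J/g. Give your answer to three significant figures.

q1 (heat ice -33.5→0.0 °C): 36.3 × 2.15 × 33.5 = 2615 J
q2 (melt at 0 °C): 36.3 × 331.0 = 12015 J
q3 (heat water 0.0→100.0 °C): 36.3 × 4.14 × 100.0 = 15028 J
q4 (vaporize at 100 °C): 36.3 × 2262.0 = 82111 J
q5 (heat steam 100.0→130.6 °C): 36.3 × 1.99 × 30.6 = 2210 J
Total: 2615 + 12015 + 15028 + 82111 + 2210 = 113979 J = 114 kJ

q = 114 kJ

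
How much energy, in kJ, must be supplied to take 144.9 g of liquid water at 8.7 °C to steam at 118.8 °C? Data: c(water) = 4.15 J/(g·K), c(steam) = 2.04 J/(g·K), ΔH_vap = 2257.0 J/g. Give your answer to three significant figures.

q1 (heat water 8.7→100.0 °C): 144.9 × 4.15 × 91.3 = 54902 J
q2 (vaporize at 100 °C): 144.9 × 2257.0 = 327039 J
q3 (heat steam 100.0→118.8 °C): 144.9 × 2.04 × 18.8 = 5557 J
Total: 54902 + 327039 + 5557 = 387498 J = 387 kJ

q = 387 kJ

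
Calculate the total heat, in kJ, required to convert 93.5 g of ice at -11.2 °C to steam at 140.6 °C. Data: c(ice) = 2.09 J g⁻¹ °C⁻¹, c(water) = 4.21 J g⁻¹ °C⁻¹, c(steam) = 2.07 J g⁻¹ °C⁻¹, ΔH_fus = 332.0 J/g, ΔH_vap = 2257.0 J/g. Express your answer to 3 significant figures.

q1 (heat ice -11.2→0.0 °C): 93.5 × 2.09 × 11.2 = 2189 J
q2 (melt at 0 °C): 93.5 × 332.0 = 31042 J
q3 (heat water 0.0→100.0 °C): 93.5 × 4.21 × 100.0 = 39364 J
q4 (vaporize at 100 °C): 93.5 × 2257.0 = 211030 J
q5 (heat steam 100.0→140.6 °C): 93.5 × 2.07 × 40.6 = 7858 J
Total: 2189 + 31042 + 39364 + 211030 + 7858 = 291483 J = 291 kJ

q = 291 kJ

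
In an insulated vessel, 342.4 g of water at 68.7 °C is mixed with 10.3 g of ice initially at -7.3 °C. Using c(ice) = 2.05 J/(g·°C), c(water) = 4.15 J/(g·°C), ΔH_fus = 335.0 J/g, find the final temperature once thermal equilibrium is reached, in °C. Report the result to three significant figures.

T_f = 64.2 °C

Heat to bring ice to 0 °C and melt it: q₁ = 10.3×2.05×7.3 + 10.3×335.0 = 3604.6 J
Heat the water can supply cooling to 0 °C: 342.4×4.15×68.7 = 97620.0 J > q₁, so all ice melts.
Energy balance: 342.4×4.15×(68.7 − T) = 3604.6 + 10.3×4.15×(T − 0)
1420.96(68.7 − T) = 3604.6 + 42.745 T
97620.0 − 3604.6 = 1463.705 T
T = 94015.4 / 1463.705 = 64.23 °C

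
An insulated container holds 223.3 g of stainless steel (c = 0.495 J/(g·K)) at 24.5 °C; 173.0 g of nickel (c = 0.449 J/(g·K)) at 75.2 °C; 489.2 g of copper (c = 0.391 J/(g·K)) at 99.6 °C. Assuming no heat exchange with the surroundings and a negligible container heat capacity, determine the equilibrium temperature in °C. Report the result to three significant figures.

Σ mᵢcᵢ(T − Tᵢ) = 0  ⇒  T = Σ mᵢcᵢTᵢ / Σ mᵢcᵢ
Σ mᵢcᵢ = 223.3×0.495 + 173.0×0.449 + 489.2×0.391 = 379.4877
Σ mᵢcᵢTᵢ = 110.5335×24.5 + 77.677×75.2 + 191.2772×99.6 = 27601
T = 27601 / 379.4877 = 72.73 °C

T_f = 72.7 °C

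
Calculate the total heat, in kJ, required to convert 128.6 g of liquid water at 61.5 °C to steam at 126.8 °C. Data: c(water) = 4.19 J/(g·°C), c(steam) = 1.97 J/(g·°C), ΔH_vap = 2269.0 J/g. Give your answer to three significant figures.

q = 319 kJ

q1 (heat water 61.5→100.0 °C): 128.6 × 4.19 × 38.5 = 20745 J
q2 (vaporize at 100 °C): 128.6 × 2269.0 = 291793 J
q3 (heat steam 100.0→126.8 °C): 128.6 × 1.97 × 26.8 = 6790 J
Total: 20745 + 291793 + 6790 = 319328 J = 319 kJ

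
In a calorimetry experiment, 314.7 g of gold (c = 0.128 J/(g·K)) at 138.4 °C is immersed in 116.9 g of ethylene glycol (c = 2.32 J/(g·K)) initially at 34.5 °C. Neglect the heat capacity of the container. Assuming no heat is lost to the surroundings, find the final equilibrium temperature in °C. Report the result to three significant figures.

Heat lost by gold = heat gained by ethylene glycol.
(314.7)(0.128)(138.4 − T) = (116.9)(2.32)(T − 34.5)
40.2816 (138.4 − T) = 271.208 (T − 34.5)
5575.0 − 40.2816 T = 271.208 T − 9356.7
14931.7 = 311.4896 T
T = 47.94 °C

T_f = 47.9 °C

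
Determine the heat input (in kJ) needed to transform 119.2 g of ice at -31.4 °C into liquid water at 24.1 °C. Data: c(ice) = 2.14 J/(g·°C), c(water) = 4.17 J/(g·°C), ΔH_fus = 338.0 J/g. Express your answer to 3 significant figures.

q = 60.3 kJ

q1 (heat ice -31.4→0.0 °C): 119.2 × 2.14 × 31.4 = 8010 J
q2 (melt at 0 °C): 119.2 × 338.0 = 40290 J
q3 (heat water 0.0→24.1 °C): 119.2 × 4.17 × 24.1 = 11979 J
Total: 8010 + 40290 + 11979 = 60279 J = 60.3 kJ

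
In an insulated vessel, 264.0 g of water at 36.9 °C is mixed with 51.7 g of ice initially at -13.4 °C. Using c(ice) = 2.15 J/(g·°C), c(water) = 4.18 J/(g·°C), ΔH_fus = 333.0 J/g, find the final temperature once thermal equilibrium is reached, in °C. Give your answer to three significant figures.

Heat to bring ice to 0 °C and melt it: q₁ = 51.7×2.15×13.4 + 51.7×333.0 = 18706 J
Heat the water can supply cooling to 0 °C: 264.0×4.18×36.9 = 40719.9 J > q₁, so all ice melts.
Energy balance: 264.0×4.18×(36.9 − T) = 18706 + 51.7×4.18×(T − 0)
1103.52(36.9 − T) = 18706 + 216.106 T
40719.9 − 18706 = 1319.626 T
T = 22013.9 / 1319.626 = 16.68 °C

T_f = 16.7 °C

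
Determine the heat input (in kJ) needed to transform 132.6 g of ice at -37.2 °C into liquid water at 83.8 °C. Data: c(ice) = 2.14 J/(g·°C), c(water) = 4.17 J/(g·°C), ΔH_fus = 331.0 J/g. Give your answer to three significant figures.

q = 101 kJ

q1 (heat ice -37.2→0.0 °C): 132.6 × 2.14 × 37.2 = 10556 J
q2 (melt at 0 °C): 132.6 × 331.0 = 43891 J
q3 (heat water 0.0→83.8 °C): 132.6 × 4.17 × 83.8 = 46337 J
Total: 10556 + 43891 + 46337 = 100784 J = 101 kJ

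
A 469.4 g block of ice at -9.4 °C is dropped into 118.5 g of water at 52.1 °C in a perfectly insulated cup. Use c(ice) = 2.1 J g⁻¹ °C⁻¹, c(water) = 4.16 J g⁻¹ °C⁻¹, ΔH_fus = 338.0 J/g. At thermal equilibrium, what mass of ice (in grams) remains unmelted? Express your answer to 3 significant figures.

m_ice remaining = 421 g

Heat to warm all ice to 0 °C: 469.4×2.1×9.4 = 9266.0 J
Heat released by water cooling to 0 °C: 118.5×4.16×52.1 = 25683 J
25683 J < 9266.0 + 469.4×338.0 = 167923.2 J, so not all ice melts; final T = 0 °C.
Heat left for melting: 25683 − 9266.0 = 16417.0 J
Mass melted = 16417.0 / 338.0 = 48.57 g
Ice remaining = 469.4 − 48.57 = 420.83 g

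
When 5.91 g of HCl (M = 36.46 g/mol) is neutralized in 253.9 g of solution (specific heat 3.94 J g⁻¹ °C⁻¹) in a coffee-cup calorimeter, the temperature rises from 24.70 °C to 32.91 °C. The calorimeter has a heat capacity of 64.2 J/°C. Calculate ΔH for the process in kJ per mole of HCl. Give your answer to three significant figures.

|ΔT| = |32.91 − 24.70| = 8.21 °C
|q_surr| = (253.9 × 3.94 + 64.2) × 8.21 = 1064.566 × 8.21 = 8740 J
n(HCl) = 5.91 / 36.46 = 0.1621 mol
Temperature rose, so q_rxn = −|q_surr| = -8.740 kJ
ΔH = q_rxn / n = -53.92 kJ/mol

ΔH = -53.9 kJ/mol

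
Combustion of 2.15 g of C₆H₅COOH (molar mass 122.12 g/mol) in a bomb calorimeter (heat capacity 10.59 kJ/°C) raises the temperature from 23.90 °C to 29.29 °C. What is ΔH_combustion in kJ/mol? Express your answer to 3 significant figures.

ΔT = 29.29 − 23.90 = 5.39 °C
q_cal = C_cal × ΔT = 10.59 × 5.39 = 57.0801 kJ
n = 2.15 / 122.12 = 0.01761 mol
q_rxn = −q_cal = -57.0801 kJ
ΔH = -57.0801 / 0.01761 = -3241 kJ/mol

ΔH = -3240 kJ/mol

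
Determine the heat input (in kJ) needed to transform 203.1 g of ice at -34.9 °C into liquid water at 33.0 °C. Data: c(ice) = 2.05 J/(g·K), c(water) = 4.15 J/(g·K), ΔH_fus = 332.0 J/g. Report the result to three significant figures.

q1 (heat ice -34.9→0.0 °C): 203.1 × 2.05 × 34.9 = 14531 J
q2 (melt at 0 °C): 203.1 × 332.0 = 67429 J
q3 (heat water 0.0→33.0 °C): 203.1 × 4.15 × 33.0 = 27815 J
Total: 14531 + 67429 + 27815 = 109775 J = 110 kJ

q = 110 kJ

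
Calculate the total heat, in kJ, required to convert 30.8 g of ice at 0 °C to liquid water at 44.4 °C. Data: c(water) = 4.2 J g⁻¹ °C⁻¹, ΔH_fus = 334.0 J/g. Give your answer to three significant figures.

q1 (melt at 0 °C): 30.8 × 334.0 = 10287 J
q2 (heat water 0.0→44.4 °C): 30.8 × 4.2 × 44.4 = 5744 J
Total: 10287 + 5744 = 16031 J = 16.0 kJ

q = 16.0 kJ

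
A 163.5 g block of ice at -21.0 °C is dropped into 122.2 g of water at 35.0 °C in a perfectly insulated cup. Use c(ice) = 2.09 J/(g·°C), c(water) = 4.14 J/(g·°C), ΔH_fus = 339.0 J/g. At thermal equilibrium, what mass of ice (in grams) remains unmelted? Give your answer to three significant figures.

m_ice remaining = 132 g

Heat to warm all ice to 0 °C: 163.5×2.09×21.0 = 7176.0 J
Heat released by water cooling to 0 °C: 122.2×4.14×35.0 = 17707 J
17707 J < 7176.0 + 163.5×339.0 = 62602.5 J, so not all ice melts; final T = 0 °C.
Heat left for melting: 17707 − 7176.0 = 10531.0 J
Mass melted = 10531.0 / 339.0 = 31.06 g
Ice remaining = 163.5 − 31.06 = 132.44 g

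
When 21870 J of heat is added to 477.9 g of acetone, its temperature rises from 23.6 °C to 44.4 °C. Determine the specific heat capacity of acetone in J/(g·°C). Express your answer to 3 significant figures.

c = 2.20 J/(g·°C)

c = q / (m ΔT) = 21870 / (477.9 × 20.8)
c = 21870 / 9940.32 = 2.20 J/(g·°C)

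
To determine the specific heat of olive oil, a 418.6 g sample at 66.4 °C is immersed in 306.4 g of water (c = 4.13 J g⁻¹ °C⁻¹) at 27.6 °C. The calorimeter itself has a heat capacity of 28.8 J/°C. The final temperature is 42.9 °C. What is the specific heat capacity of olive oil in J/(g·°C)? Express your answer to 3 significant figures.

q_gained = (306.4 × 4.13 + 28.8) × (42.9 − 27.6) = 19800 J
q_lost = 418.6 × c × (66.4 − 42.9) = 9837.1 c
Set equal: c = 19800 / 9837.1 = 2.01 J/(g·°C)

c = 2.01 J/(g·°C)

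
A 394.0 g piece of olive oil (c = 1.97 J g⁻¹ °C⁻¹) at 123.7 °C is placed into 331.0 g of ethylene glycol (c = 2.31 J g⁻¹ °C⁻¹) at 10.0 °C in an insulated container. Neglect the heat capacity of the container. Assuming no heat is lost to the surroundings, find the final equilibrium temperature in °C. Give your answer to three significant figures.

T_f = 67.3 °C

Heat lost by olive oil = heat gained by ethylene glycol.
(394.0)(1.97)(123.7 − T) = (331.0)(2.31)(T − 10.0)
776.18 (123.7 − T) = 764.61 (T − 10.0)
96013 − 776.18 T = 764.61 T − 7646.1
103659.1 = 1540.79 T
T = 67.28 °C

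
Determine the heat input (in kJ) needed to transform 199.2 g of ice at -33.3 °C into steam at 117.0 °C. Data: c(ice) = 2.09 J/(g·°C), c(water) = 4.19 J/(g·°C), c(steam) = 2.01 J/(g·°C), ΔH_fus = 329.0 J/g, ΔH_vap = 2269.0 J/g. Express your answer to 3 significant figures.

q1 (heat ice -33.3→0.0 °C): 199.2 × 2.09 × 33.3 = 13864 J
q2 (melt at 0 °C): 199.2 × 329.0 = 65537 J
q3 (heat water 0.0→100.0 °C): 199.2 × 4.19 × 100.0 = 83465 J
q4 (vaporize at 100 °C): 199.2 × 2269.0 = 451985 J
q5 (heat steam 100.0→117.0 °C): 199.2 × 2.01 × 17.0 = 6807 J
Total: 13864 + 65537 + 83465 + 451985 + 6807 = 621658 J = 622 kJ

q = 622 kJ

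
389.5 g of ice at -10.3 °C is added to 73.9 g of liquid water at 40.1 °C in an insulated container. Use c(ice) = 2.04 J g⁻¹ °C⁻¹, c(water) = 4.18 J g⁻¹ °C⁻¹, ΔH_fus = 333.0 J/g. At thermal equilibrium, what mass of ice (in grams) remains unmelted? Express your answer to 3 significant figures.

Heat to warm all ice to 0 °C: 389.5×2.04×10.3 = 8184.2 J
Heat released by water cooling to 0 °C: 73.9×4.18×40.1 = 12387 J
12387 J < 8184.2 + 389.5×333.0 = 137887.7 J, so not all ice melts; final T = 0 °C.
Heat left for melting: 12387 − 8184.2 = 4202.8 J
Mass melted = 4202.8 / 333.0 = 12.62 g
Ice remaining = 389.5 − 12.62 = 376.88 g

m_ice remaining = 377 g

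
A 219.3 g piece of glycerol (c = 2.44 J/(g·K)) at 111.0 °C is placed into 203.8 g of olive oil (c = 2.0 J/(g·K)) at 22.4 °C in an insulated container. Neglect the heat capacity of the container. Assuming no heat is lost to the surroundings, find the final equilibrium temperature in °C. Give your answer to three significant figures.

Heat lost by glycerol = heat gained by olive oil.
(219.3)(2.44)(111.0 − T) = (203.8)(2.0)(T − 22.4)
535.092 (111.0 − T) = 407.6 (T − 22.4)
59395 − 535.092 T = 407.6 T − 9130.2
68525.2 = 942.692 T
T = 72.69 °C

T_f = 72.7 °C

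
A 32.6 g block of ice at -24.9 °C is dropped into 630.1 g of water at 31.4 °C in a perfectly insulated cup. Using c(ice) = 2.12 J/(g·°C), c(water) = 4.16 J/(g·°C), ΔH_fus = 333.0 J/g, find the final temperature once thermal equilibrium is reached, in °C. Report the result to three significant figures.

Heat to bring ice to 0 °C and melt it: q₁ = 32.6×2.12×24.9 + 32.6×333.0 = 12577 J
Heat the water can supply cooling to 0 °C: 630.1×4.16×31.4 = 82306.2 J > q₁, so all ice melts.
Energy balance: 630.1×4.16×(31.4 − T) = 12577 + 32.6×4.16×(T − 0)
2621.216(31.4 − T) = 12577 + 135.616 T
82306.2 − 12577 = 2756.832 T
T = 69729.2 / 2756.832 = 25.29 °C

T_f = 25.3 °C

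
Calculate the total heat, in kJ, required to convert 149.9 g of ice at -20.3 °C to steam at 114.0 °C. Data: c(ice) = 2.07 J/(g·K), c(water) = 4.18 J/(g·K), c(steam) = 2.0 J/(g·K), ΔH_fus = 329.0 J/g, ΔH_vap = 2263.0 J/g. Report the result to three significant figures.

q1 (heat ice -20.3→0.0 °C): 149.9 × 2.07 × 20.3 = 6299 J
q2 (melt at 0 °C): 149.9 × 329.0 = 49317 J
q3 (heat water 0.0→100.0 °C): 149.9 × 4.18 × 100.0 = 62658 J
q4 (vaporize at 100 °C): 149.9 × 2263.0 = 339224 J
q5 (heat steam 100.0→114.0 °C): 149.9 × 2.0 × 14.0 = 4197 J
Total: 6299 + 49317 + 62658 + 339224 + 4197 = 461695 J = 462 kJ

q = 462 kJ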